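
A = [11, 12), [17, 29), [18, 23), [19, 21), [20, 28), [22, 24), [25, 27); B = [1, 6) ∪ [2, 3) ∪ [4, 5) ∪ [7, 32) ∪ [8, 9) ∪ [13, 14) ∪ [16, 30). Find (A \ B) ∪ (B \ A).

[1, 6) ∪ [7, 11) ∪ [12, 17) ∪ [29, 32)

Merge the first list: [11, 12), [17, 29).
Merge the second list: [1, 6), [7, 32).
A \ B = none.
B \ A = [1, 6), [7, 11), [12, 17), [29, 32).
Union of the two gives the symmetric difference.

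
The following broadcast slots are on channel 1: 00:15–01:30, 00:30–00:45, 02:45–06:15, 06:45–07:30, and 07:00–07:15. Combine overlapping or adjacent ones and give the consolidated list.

00:15–01:30, 02:45–06:15, 06:45–07:30

00:30–00:45 overlaps/touches 00:15–01:30 → extend to 00:15–01:30.
02:45–06:15 is disjoint → start new block.
06:45–07:30 is disjoint → start new block.
07:00–07:15 overlaps/touches 06:45–07:30 → extend to 06:45–07:30.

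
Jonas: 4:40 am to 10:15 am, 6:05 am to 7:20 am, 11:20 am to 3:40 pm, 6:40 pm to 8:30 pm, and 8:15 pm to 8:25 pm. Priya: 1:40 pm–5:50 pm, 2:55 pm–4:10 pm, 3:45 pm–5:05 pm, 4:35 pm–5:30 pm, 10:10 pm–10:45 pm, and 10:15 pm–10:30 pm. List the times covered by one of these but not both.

4:40 am-10:15 am, 11:20 am-1:40 pm, 3:40 pm-5:50 pm, 6:40 pm-8:30 pm, 10:10 pm-10:45 pm

A, merged: 4:40 am-10:15 am, 11:20 am-3:40 pm, 6:40 pm-8:30 pm.
B, merged: 1:40 pm-5:50 pm, 10:10 pm-10:45 pm.
Only in the first: 4:40 am-10:15 am, 11:20 am-1:40 pm, 6:40 pm-8:30 pm.
Only in the second: 3:40 pm-5:50 pm, 10:10 pm-10:45 pm.
Together these are the periods covered by exactly one.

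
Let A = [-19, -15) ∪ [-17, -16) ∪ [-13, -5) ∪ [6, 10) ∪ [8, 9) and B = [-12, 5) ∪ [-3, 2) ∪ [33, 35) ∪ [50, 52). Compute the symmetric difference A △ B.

Merge the first list: [-19, -15), [-13, -5), [6, 10).
Merge the second list: [-12, 5), [33, 35), [50, 52).
Only in the first: [-19, -15), [-13, -12), [6, 10).
Only in the second: [-5, 5), [33, 35), [50, 52).
Together these are the periods covered by exactly one.

[-19, -15) ∪ [-13, -12) ∪ [-5, 5) ∪ [6, 10) ∪ [33, 35) ∪ [50, 52)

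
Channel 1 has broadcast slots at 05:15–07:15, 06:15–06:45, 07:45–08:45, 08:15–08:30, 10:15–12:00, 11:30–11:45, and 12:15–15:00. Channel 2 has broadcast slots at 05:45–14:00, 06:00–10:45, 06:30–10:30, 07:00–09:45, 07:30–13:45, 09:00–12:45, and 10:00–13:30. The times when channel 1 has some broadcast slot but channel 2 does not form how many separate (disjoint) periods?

2

Merge the first list: 05:15–07:15, 07:45–08:45, 10:15–12:00, 12:15–15:00.
Merge the second list: 05:45–14:00.
A \ B = 05:15–05:45, 14:00–15:00.
That is 2 disjoint pieces.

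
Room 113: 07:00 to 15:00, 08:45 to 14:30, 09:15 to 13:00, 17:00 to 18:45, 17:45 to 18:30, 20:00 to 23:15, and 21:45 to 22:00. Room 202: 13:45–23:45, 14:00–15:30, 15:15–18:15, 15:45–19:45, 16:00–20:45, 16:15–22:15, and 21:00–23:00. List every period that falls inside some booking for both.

13:45–15:00, 17:00–18:45, 20:00–23:15

A, merged: 07:00–15:00, 17:00–18:45, 20:00–23:15.
B, merged: 13:45–23:45.
07:00–15:00 ∩ B → 13:45–15:00.
17:00–18:45 ∩ B → 17:00–18:45.
20:00–23:15 ∩ B → 20:00–23:15.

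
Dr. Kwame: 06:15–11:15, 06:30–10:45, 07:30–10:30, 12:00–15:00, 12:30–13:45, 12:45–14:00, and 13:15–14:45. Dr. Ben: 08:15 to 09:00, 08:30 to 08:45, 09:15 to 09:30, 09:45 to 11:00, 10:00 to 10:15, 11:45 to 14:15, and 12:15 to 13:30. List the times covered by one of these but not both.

06:15-08:15, 09:00-09:15, 09:30-09:45, 11:00-11:15, 11:45-12:00, 14:15-15:00

A, merged: 06:15-11:15, 12:00-15:00.
B, merged: 08:15-09:00, 09:15-09:30, 09:45-11:00, 11:45-14:15.
A but not B: 06:15-08:15, 09:00-09:15, 09:30-09:45, 11:00-11:15, 14:15-15:00.
B but not A: 11:45-12:00.
Combining gives A △ B.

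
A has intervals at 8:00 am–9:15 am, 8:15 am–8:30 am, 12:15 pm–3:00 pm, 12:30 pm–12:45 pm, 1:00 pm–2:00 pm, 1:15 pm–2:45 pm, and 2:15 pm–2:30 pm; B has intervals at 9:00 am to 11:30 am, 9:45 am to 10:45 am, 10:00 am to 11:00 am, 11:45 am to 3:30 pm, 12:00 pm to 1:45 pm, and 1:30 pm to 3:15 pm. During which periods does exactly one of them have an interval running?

8:00 am-9:00 am, 9:15 am-11:30 am, 11:45 am-12:15 pm, 3:00 pm-3:30 pm

First set merges to 8:00 am-9:15 am, 12:15 pm-3:00 pm.
Second set merges to 9:00 am-11:30 am, 11:45 am-3:30 pm.
A but not B: 8:00 am-9:00 am.
B but not A: 9:15 am-11:30 am, 11:45 am-12:15 pm, 3:00 pm-3:30 pm.
Combining gives A △ B.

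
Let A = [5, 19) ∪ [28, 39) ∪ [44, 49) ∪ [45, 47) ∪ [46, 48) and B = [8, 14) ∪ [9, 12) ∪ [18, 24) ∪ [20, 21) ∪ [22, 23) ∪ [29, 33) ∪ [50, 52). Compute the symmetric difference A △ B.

[5, 8) ∪ [14, 18) ∪ [19, 24) ∪ [28, 29) ∪ [33, 39) ∪ [44, 49) ∪ [50, 52)

Merge the first list: [5, 19), [28, 39), [44, 49).
Merge the second list: [8, 14), [18, 24), [29, 33), [50, 52).
A but not B: [5, 8), [14, 18), [28, 29), [33, 39), [44, 49).
B but not A: [19, 24), [50, 52).
Combining gives A △ B.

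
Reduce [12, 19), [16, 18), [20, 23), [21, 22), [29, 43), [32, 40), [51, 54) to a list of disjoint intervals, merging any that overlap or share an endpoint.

[12, 19) ∪ [20, 23) ∪ [29, 43) ∪ [51, 54)

[16, 18) overlaps/touches [12, 19) → extend to [12, 19).
[20, 23) is disjoint → start new block.
[21, 22) overlaps/touches [20, 23) → extend to [20, 23).
[29, 43) is disjoint → start new block.
[32, 40) overlaps/touches [29, 43) → extend to [29, 43).
[51, 54) is disjoint → start new block.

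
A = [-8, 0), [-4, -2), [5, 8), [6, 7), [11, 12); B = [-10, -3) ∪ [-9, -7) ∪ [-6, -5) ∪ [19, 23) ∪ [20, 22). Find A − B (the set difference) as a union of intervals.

First set merges to [-8, 0), [5, 8), [11, 12).
Second set merges to [-10, -3), [19, 23).
[-8, 0) with B removed leaves [-3, 0).
[5, 8) is untouched.
[11, 12) is untouched.

[-3, 0) ∪ [5, 8) ∪ [11, 12)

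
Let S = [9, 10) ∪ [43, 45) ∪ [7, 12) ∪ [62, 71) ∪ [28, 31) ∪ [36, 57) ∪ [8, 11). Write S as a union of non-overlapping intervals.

Sort by start: [7, 12), [8, 11), [9, 10), [28, 31), [36, 57), [43, 45), [62, 71).
[8, 11) overlaps/touches [7, 12) → extend to [7, 12).
[9, 10) overlaps/touches [7, 12) → extend to [7, 12).
[28, 31) is disjoint → start new block.
[36, 57) is disjoint → start new block.
[43, 45) overlaps/touches [36, 57) → extend to [36, 57).
[62, 71) is disjoint → start new block.

[7, 12) ∪ [28, 31) ∪ [36, 57) ∪ [62, 71)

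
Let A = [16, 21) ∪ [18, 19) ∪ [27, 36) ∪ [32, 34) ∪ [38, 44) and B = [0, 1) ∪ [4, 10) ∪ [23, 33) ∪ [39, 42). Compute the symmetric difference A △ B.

[0, 1) ∪ [4, 10) ∪ [16, 21) ∪ [23, 27) ∪ [33, 36) ∪ [38, 39) ∪ [42, 44)

A, merged: [16, 21), [27, 36), [38, 44).
Only in the first: [16, 21), [33, 36), [38, 39), [42, 44).
Only in the second: [0, 1), [4, 10), [23, 27).
Together these are the periods covered by exactly one.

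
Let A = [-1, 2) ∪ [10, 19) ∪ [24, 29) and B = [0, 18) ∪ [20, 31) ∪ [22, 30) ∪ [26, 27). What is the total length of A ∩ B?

Merge the second list: [0, 18), [20, 31).
A ∩ B = [0, 2), [10, 18), [24, 29).
Total: 2 + 8 + 5 = 15.

15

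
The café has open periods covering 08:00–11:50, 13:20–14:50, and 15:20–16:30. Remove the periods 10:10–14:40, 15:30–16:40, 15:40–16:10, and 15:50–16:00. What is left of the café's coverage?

08:00-10:10, 14:40-14:50, 15:20-15:30

B, merged: 10:10-14:40, 15:30-16:40.
08:00-11:50 with B removed leaves 08:00-10:10.
13:20-14:50 with B removed leaves 14:40-14:50.
15:20-16:30 with B removed leaves 15:20-15:30.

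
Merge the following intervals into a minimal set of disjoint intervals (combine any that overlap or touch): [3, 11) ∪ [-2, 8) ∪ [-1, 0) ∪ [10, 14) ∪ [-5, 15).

[-5, 15)

Sort by start: [-5, 15), [-2, 8), [-1, 0), [3, 11), [10, 14).
[-2, 8) overlaps/touches [-5, 15) → extend to [-5, 15).
[-1, 0) overlaps/touches [-5, 15) → extend to [-5, 15).
[3, 11) overlaps/touches [-5, 15) → extend to [-5, 15).
[10, 14) overlaps/touches [-5, 15) → extend to [-5, 15).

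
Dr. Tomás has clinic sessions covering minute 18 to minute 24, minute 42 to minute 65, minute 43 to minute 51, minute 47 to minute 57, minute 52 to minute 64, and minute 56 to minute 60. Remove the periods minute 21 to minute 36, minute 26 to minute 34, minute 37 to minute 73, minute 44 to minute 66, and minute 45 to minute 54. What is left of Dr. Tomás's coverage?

A, merged: minute 18 to minute 24, minute 42 to minute 65.
B, merged: minute 21 to minute 36, minute 37 to minute 73.
minute 18 to minute 24 \ B = minute 18 to minute 21.
minute 42 to minute 65: entirely removed.

minute 18 to minute 21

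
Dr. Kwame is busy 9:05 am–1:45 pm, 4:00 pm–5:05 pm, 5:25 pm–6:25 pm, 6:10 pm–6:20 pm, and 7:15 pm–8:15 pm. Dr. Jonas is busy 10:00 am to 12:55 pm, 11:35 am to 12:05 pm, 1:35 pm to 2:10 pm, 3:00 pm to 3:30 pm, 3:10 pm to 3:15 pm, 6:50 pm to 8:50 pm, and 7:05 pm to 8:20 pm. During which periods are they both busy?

10:00 am-12:55 pm, 1:35 pm-1:45 pm, 7:15 pm-8:15 pm

A, merged: 9:05 am-1:45 pm, 4:00 pm-5:05 pm, 5:25 pm-6:25 pm, 7:15 pm-8:15 pm.
B, merged: 10:00 am-12:55 pm, 1:35 pm-2:10 pm, 3:00 pm-3:30 pm, 6:50 pm-8:50 pm.
9:05 am-1:45 pm ∩ B → 10:00 am-12:55 pm, 1:35 pm-1:45 pm.
4:00 pm-5:05 pm meets no B interval.
5:25 pm-6:25 pm meets no B interval.
7:15 pm-8:15 pm ∩ B → 7:15 pm-8:15 pm.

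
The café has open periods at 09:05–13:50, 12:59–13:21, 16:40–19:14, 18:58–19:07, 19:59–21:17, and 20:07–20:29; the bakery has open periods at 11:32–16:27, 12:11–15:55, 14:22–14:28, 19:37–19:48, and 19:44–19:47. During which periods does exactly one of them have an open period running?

09:05–11:32, 13:50–16:27, 16:40–19:14, 19:37–19:48, 19:59–21:17

A, merged: 09:05–13:50, 16:40–19:14, 19:59–21:17.
B, merged: 11:32–16:27, 19:37–19:48.
A \ B = 09:05–11:32, 16:40–19:14, 19:59–21:17.
B \ A = 13:50–16:27, 19:37–19:48.
Union of the two gives the symmetric difference.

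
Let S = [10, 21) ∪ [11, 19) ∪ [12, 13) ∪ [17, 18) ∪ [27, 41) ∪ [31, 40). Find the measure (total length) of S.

Merged: [10, 21), [27, 41).
Lengths: 11 + 14 = 25.

25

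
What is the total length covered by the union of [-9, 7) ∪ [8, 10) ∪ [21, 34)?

Merged: [-9, 7), [8, 10), [21, 34).
Lengths: 16 + 2 + 13 = 31.

31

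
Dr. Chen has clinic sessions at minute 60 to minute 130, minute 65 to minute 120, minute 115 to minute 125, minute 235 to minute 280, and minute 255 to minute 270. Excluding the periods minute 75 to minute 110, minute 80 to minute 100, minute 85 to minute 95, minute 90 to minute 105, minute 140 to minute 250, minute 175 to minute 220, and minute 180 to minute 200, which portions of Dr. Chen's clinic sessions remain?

minute 60 to minute 75, minute 110 to minute 130, minute 250 to minute 280

First set merges to minute 60 to minute 130, minute 235 to minute 280.
Second set merges to minute 75 to minute 110, minute 140 to minute 250.
minute 60 to minute 130 minus B → minute 60 to minute 75, minute 110 to minute 130.
minute 235 to minute 280 minus B → minute 250 to minute 280.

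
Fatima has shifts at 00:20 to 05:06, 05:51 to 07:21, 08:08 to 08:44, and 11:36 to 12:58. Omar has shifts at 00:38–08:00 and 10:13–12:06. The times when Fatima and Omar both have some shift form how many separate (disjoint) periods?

3

A ∩ B = 00:38–05:06, 05:51–07:21, 11:36–12:06.
That is 3 disjoint pieces.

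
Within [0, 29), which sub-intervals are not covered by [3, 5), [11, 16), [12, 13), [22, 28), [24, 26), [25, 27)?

[0, 3) ∪ [5, 11) ∪ [16, 22) ∪ [28, 29)

After merging, the occupied span is [3, 5), [11, 16), [22, 28).
Complement within [0, 29): [0, 3), [5, 11), [16, 22), [28, 29).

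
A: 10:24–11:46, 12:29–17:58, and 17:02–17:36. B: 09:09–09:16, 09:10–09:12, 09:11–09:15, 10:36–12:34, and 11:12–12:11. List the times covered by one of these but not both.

09:09–09:16, 10:24–10:36, 11:46–12:29, 12:34–17:58

Merge the first list: 10:24–11:46, 12:29–17:58.
Merge the second list: 09:09–09:16, 10:36–12:34.
Only in the first: 10:24–10:36, 12:34–17:58.
Only in the second: 09:09–09:16, 11:46–12:29.
Together these are the periods covered by exactly one.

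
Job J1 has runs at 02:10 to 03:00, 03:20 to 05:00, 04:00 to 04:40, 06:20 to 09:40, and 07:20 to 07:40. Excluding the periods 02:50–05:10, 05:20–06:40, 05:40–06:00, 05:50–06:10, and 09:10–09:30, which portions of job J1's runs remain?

02:10–02:50, 06:40–09:10, 09:30–09:40

First set merges to 02:10–03:00, 03:20–05:00, 06:20–09:40.
Second set merges to 02:50–05:10, 05:20–06:40, 09:10–09:30.
02:10–03:00 \ B = 02:10–02:50.
03:20–05:00: entirely removed.
06:20–09:40 \ B = 06:40–09:10, 09:30–09:40.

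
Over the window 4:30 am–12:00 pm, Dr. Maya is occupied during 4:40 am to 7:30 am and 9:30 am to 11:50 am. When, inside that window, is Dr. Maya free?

4:30 am–4:40 am, 7:30 am–9:30 am, 11:50 am–12:00 pm

The merged coverage is 4:40 am–7:30 am, 9:30 am–11:50 am.
Complement within 4:30 am–12:00 pm: 4:30 am–4:40 am, 7:30 am–9:30 am, 11:50 am–12:00 pm.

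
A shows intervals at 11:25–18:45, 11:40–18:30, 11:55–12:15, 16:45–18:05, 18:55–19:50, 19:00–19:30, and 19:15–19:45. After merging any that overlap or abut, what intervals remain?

11:40–18:30 overlaps/touches 11:25–18:45 → extend to 11:25–18:45.
11:55–12:15 overlaps/touches 11:25–18:45 → extend to 11:25–18:45.
16:45–18:05 overlaps/touches 11:25–18:45 → extend to 11:25–18:45.
18:55–19:50 is disjoint → start new block.
19:00–19:30 overlaps/touches 18:55–19:50 → extend to 18:55–19:50.
19:15–19:45 overlaps/touches 18:55–19:50 → extend to 18:55–19:50.

11:25–18:45, 18:55–19:50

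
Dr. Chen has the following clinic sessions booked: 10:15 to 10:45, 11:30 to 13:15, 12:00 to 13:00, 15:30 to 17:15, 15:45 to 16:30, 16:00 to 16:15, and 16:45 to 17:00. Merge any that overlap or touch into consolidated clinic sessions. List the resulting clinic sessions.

11:30–13:15 is disjoint → start new block.
12:00–13:00 overlaps/touches 11:30–13:15 → extend to 11:30–13:15.
15:30–17:15 is disjoint → start new block.
15:45–16:30 overlaps/touches 15:30–17:15 → extend to 15:30–17:15.
16:00–16:15 overlaps/touches 15:30–17:15 → extend to 15:30–17:15.
16:45–17:00 overlaps/touches 15:30–17:15 → extend to 15:30–17:15.

10:15–10:45, 11:30–13:15, 15:30–17:15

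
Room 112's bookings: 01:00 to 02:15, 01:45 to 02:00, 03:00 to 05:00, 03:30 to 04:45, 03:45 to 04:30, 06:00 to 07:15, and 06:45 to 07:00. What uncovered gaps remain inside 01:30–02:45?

Covered (merged): 01:00–02:15, 03:00–05:00, 06:00–07:15.
Uncovered inside 01:30–02:45: 02:15–02:45.

02:15–02:45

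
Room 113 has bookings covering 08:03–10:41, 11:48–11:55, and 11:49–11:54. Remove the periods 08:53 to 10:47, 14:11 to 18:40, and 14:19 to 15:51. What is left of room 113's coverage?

08:03–08:53, 11:48–11:55

First set merges to 08:03–10:41, 11:48–11:55.
Second set merges to 08:53–10:47, 14:11–18:40.
08:03–10:41 minus B → 08:03–08:53.
11:48–11:55: no B overlap → unchanged.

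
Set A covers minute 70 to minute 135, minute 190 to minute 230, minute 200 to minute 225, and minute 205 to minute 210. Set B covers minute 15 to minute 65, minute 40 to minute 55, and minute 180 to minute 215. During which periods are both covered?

minute 190 to minute 215

Merge the first list: minute 70 to minute 135, minute 190 to minute 230.
Merge the second list: minute 15 to minute 65, minute 180 to minute 215.
minute 70 to minute 135 meets no B interval.
minute 190 to minute 230 ∩ B → minute 190 to minute 215.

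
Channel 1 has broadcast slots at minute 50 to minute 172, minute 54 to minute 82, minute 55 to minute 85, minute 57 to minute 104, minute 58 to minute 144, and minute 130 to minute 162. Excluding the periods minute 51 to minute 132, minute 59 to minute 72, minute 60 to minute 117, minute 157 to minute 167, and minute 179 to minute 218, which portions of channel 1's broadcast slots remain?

Merge the first list: minute 50 to minute 172.
Merge the second list: minute 51 to minute 132, minute 157 to minute 167, minute 179 to minute 218.
minute 50 to minute 172 minus B → minute 50 to minute 51, minute 132 to minute 157, minute 167 to minute 172.

minute 50 to minute 51, minute 132 to minute 157, minute 167 to minute 172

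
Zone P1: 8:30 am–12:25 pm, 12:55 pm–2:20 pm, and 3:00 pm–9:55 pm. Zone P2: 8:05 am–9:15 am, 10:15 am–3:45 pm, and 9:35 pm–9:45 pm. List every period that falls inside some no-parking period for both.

8:30 am-12:25 pm ∩ B → 8:30 am-9:15 am, 10:15 am-12:25 pm.
12:55 pm-2:20 pm ∩ B → 12:55 pm-2:20 pm.
3:00 pm-9:55 pm ∩ B → 3:00 pm-3:45 pm, 9:35 pm-9:45 pm.

8:30 am-9:15 am, 10:15 am-12:25 pm, 12:55 pm-2:20 pm, 3:00 pm-3:45 pm, 9:35 pm-9:45 pm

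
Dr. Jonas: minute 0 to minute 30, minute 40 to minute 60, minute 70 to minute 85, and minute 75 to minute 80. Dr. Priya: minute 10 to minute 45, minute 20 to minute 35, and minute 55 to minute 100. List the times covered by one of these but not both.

minute 0 to minute 10, minute 30 to minute 40, minute 45 to minute 55, minute 60 to minute 70, minute 85 to minute 100

First set merges to minute 0 to minute 30, minute 40 to minute 60, minute 70 to minute 85.
Second set merges to minute 10 to minute 45, minute 55 to minute 100.
A but not B: minute 0 to minute 10, minute 45 to minute 55.
B but not A: minute 30 to minute 40, minute 60 to minute 70, minute 85 to minute 100.
Combining gives A △ B.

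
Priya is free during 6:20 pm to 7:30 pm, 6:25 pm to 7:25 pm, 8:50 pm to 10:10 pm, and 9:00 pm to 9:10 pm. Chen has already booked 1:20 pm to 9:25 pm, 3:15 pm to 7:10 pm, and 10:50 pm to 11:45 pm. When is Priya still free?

9:25 pm-10:10 pm

Merge the first list: 6:20 pm-7:30 pm, 8:50 pm-10:10 pm.
Merge the second list: 1:20 pm-9:25 pm, 10:50 pm-11:45 pm.
6:20 pm-7:30 pm: entirely removed.
8:50 pm-10:10 pm \ B = 9:25 pm-10:10 pm.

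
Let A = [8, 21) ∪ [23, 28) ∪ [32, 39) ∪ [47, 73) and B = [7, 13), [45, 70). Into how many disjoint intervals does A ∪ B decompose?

A ∪ B = [7, 21), [23, 28), [32, 39), [45, 73).
That is 4 disjoint pieces.

4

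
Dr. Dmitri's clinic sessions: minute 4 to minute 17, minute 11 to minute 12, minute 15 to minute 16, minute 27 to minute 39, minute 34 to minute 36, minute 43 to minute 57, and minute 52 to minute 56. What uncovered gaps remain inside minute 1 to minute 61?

minute 1 to minute 4, minute 17 to minute 27, minute 39 to minute 43, minute 57 to minute 61

Covered (merged): minute 4 to minute 17, minute 27 to minute 39, minute 43 to minute 57.
Uncovered inside minute 1 to minute 61: minute 1 to minute 4, minute 17 to minute 27, minute 39 to minute 43, minute 57 to minute 61.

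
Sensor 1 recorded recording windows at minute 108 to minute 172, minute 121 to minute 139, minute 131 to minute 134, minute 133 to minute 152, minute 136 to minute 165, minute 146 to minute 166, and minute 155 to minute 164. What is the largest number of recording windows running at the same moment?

At minute 133, 4 of the intervals are simultaneously active.
No point has more.

4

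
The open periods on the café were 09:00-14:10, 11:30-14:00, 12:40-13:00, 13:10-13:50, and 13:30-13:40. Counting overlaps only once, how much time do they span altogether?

5 h 10 min

Merged: 09:00-14:10.
Length: 5 h 10 min.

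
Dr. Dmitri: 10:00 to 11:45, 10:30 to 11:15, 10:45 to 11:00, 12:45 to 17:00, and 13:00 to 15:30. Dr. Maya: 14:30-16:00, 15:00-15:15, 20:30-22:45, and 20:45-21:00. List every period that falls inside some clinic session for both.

14:30–16:00

A, merged: 10:00–11:45, 12:45–17:00.
B, merged: 14:30–16:00, 20:30–22:45.
10:00–11:45 meets no B interval.
12:45–17:00 ∩ B → 14:30–16:00.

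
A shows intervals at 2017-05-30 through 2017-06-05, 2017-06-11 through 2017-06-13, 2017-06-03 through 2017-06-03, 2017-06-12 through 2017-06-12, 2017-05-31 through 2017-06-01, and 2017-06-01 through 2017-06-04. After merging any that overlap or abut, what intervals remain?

2017-05-30 through 2017-06-05, 2017-06-11 through 2017-06-13

Sort by start: 2017-05-30 through 2017-06-05, 2017-05-31 through 2017-06-01, 2017-06-01 through 2017-06-04, 2017-06-03 through 2017-06-03, 2017-06-11 through 2017-06-13, 2017-06-12 through 2017-06-12.
2017-05-31 through 2017-06-01 overlaps/touches 2017-05-30 through 2017-06-05 → extend to 2017-05-30 through 2017-06-05.
2017-06-01 through 2017-06-04 overlaps/touches 2017-05-30 through 2017-06-05 → extend to 2017-05-30 through 2017-06-05.
2017-06-03 through 2017-06-03 overlaps/touches 2017-05-30 through 2017-06-05 → extend to 2017-05-30 through 2017-06-05.
2017-06-11 through 2017-06-13 is disjoint → start new block.
2017-06-12 through 2017-06-12 overlaps/touches 2017-06-11 through 2017-06-13 → extend to 2017-06-11 through 2017-06-13.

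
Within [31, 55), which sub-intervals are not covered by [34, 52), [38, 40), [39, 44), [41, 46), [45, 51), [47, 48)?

After merging, the occupied span is [34, 52).
Gaps within [31, 55): [31, 34), [52, 55).

[31, 34) ∪ [52, 55)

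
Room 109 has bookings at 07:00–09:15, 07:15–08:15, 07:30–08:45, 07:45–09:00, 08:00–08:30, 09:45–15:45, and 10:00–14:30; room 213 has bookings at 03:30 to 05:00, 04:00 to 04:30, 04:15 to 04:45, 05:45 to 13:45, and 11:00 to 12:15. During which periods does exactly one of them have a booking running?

03:30–05:00, 05:45–07:00, 09:15–09:45, 13:45–15:45

A, merged: 07:00–09:15, 09:45–15:45.
B, merged: 03:30–05:00, 05:45–13:45.
Only in the first: 13:45–15:45.
Only in the second: 03:30–05:00, 05:45–07:00, 09:15–09:45.
Together these are the periods covered by exactly one.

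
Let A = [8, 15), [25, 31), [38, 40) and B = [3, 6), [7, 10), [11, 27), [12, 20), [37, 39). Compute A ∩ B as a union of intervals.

[8, 10) ∪ [11, 15) ∪ [25, 27) ∪ [38, 39)

Second set merges to [3, 6), [7, 10), [11, 27), [37, 39).
[8, 15) ∩ B → [8, 10), [11, 15).
[25, 31) ∩ B → [25, 27).
[38, 40) ∩ B → [38, 39).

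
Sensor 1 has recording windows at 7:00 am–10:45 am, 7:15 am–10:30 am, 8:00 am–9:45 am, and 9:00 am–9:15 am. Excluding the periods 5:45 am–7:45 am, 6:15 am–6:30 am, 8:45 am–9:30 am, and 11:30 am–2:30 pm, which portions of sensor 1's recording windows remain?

Merge the first list: 7:00 am–10:45 am.
Merge the second list: 5:45 am–7:45 am, 8:45 am–9:30 am, 11:30 am–2:30 pm.
7:00 am–10:45 am with B removed leaves 7:45 am–8:45 am, 9:30 am–10:45 am.

7:45 am–8:45 am, 9:30 am–10:45 am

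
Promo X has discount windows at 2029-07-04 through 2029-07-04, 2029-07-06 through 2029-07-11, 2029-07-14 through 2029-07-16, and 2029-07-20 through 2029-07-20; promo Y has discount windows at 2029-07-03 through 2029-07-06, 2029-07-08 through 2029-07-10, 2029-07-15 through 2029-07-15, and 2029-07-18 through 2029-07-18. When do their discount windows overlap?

2029-07-04 through 2029-07-04 ∩ B → 2029-07-04 through 2029-07-04.
2029-07-06 through 2029-07-11 ∩ B → 2029-07-06 through 2029-07-06, 2029-07-08 through 2029-07-10.
2029-07-14 through 2029-07-16 ∩ B → 2029-07-15 through 2029-07-15.
2029-07-20 through 2029-07-20 meets no B interval.

2029-07-04 through 2029-07-04, 2029-07-06 through 2029-07-06, 2029-07-08 through 2029-07-10, 2029-07-15 through 2029-07-15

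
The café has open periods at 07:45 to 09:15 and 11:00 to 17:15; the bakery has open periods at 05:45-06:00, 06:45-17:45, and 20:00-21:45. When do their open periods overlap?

07:45–09:15, 11:00–17:15

07:45–09:15 ∩ B → 07:45–09:15.
11:00–17:15 ∩ B → 11:00–17:15.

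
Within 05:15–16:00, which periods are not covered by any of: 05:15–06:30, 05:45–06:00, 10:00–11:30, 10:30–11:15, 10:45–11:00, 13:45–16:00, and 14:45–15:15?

The merged coverage is 05:15–06:30, 10:00–11:30, 13:45–16:00.
Uncovered inside 05:15–16:00: 06:30–10:00, 11:30–13:45.

06:30–10:00, 11:30–13:45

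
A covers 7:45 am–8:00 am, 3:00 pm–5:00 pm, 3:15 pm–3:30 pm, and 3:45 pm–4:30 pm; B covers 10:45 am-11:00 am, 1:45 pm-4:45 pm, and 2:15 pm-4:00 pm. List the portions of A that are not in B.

7:45 am-8:00 am, 4:45 pm-5:00 pm

Merge the first list: 7:45 am-8:00 am, 3:00 pm-5:00 pm.
Merge the second list: 10:45 am-11:00 am, 1:45 pm-4:45 pm.
7:45 am-8:00 am is untouched.
3:00 pm-5:00 pm with B removed leaves 4:45 pm-5:00 pm.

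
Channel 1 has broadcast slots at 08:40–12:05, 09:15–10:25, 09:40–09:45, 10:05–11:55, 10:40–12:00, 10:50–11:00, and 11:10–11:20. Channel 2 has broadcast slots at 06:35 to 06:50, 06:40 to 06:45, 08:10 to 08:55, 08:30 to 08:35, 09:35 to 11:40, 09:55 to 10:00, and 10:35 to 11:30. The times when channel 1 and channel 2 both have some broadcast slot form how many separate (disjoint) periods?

A, merged: 08:40–12:05.
B, merged: 06:35–06:50, 08:10–08:55, 09:35–11:40.
A ∩ B = 08:40–08:55, 09:35–11:40.
That is 2 disjoint pieces.

2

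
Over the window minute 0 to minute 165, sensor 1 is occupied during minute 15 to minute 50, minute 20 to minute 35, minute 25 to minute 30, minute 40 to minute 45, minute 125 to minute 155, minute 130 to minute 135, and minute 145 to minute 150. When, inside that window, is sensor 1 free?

minute 0 to minute 15, minute 50 to minute 125, minute 155 to minute 165

After merging, the occupied span is minute 15 to minute 50, minute 125 to minute 155.
Gaps within minute 0 to minute 165: minute 0 to minute 15, minute 50 to minute 125, minute 155 to minute 165.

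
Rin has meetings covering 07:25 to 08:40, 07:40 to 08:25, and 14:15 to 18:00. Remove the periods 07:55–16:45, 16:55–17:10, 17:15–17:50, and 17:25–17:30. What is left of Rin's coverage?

Merge the first list: 07:25–08:40, 14:15–18:00.
Merge the second list: 07:55–16:45, 16:55–17:10, 17:15–17:50.
07:25–08:40 with B removed leaves 07:25–07:55.
14:15–18:00 with B removed leaves 16:45–16:55, 17:10–17:15, 17:50–18:00.

07:25–07:55, 16:45–16:55, 17:10–17:15, 17:50–18:00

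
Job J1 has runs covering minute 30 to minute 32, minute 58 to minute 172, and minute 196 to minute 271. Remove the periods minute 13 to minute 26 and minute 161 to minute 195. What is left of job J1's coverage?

minute 30 to minute 32, minute 58 to minute 161, minute 196 to minute 271

minute 30 to minute 32: nothing removed.
minute 58 to minute 172 \ B = minute 58 to minute 161.
minute 196 to minute 271: nothing removed.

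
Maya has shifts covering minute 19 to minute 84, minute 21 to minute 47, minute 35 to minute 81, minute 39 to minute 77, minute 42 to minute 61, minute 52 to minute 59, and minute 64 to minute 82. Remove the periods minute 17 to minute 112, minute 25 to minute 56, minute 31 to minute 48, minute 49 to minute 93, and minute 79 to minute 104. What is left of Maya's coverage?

First set merges to minute 19 to minute 84.
Second set merges to minute 17 to minute 112.
minute 19 to minute 84 lies entirely inside B → drops out.

none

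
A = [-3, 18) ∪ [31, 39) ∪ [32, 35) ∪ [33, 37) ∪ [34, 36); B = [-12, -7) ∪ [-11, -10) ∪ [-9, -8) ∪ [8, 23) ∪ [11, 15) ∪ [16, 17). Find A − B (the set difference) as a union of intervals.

A, merged: [-3, 18), [31, 39).
B, merged: [-12, -7), [8, 23).
[-3, 18) with B removed leaves [-3, 8).
[31, 39) is untouched.

[-3, 8) ∪ [31, 39)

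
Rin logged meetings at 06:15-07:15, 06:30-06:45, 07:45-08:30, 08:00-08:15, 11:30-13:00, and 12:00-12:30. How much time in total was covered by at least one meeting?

Merged: 06:15-07:15, 07:45-08:30, 11:30-13:00.
Lengths: 1 h + 45 min + 1 h 30 min = 3 h 15 min.

3 h 15 min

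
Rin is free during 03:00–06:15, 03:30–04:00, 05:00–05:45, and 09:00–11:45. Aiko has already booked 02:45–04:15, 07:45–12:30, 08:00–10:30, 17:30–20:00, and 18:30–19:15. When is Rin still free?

04:15–06:15

A, merged: 03:00–06:15, 09:00–11:45.
B, merged: 02:45–04:15, 07:45–12:30, 17:30–20:00.
03:00–06:15 \ B = 04:15–06:15.
09:00–11:45: entirely removed.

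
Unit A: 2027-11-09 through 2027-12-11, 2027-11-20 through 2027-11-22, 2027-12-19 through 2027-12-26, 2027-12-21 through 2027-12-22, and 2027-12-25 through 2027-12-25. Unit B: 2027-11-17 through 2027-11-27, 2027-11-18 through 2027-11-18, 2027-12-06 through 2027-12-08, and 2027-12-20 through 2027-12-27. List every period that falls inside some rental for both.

A, merged: 2027-11-09 through 2027-12-11, 2027-12-19 through 2027-12-26.
B, merged: 2027-11-17 through 2027-11-27, 2027-12-06 through 2027-12-08, 2027-12-20 through 2027-12-27.
2027-11-09 through 2027-12-11 ∩ B → 2027-11-17 through 2027-11-27, 2027-12-06 through 2027-12-08.
2027-12-19 through 2027-12-26 ∩ B → 2027-12-20 through 2027-12-26.

2027-11-17 through 2027-11-27, 2027-12-06 through 2027-12-08, 2027-12-20 through 2027-12-26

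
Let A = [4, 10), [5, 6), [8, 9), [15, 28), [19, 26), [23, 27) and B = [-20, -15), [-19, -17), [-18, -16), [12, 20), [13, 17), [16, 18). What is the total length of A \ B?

Merge the first list: [4, 10), [15, 28).
Merge the second list: [-20, -15), [12, 20).
A \ B = [4, 10), [20, 28).
Total: 6 + 8 = 14.

14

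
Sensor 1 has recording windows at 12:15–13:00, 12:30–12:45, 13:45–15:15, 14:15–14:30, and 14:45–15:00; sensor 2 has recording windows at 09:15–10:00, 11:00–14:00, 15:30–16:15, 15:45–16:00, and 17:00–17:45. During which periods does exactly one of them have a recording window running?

Merge the first list: 12:15–13:00, 13:45–15:15.
Merge the second list: 09:15–10:00, 11:00–14:00, 15:30–16:15, 17:00–17:45.
A but not B: 14:00–15:15.
B but not A: 09:15–10:00, 11:00–12:15, 13:00–13:45, 15:30–16:15, 17:00–17:45.
Combining gives A △ B.

09:15–10:00, 11:00–12:15, 13:00–13:45, 14:00–15:15, 15:30–16:15, 17:00–17:45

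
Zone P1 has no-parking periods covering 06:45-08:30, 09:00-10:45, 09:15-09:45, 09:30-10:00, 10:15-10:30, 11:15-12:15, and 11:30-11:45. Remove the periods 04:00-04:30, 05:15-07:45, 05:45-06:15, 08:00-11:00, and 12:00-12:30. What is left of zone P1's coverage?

Merge the first list: 06:45–08:30, 09:00–10:45, 11:15–12:15.
Merge the second list: 04:00–04:30, 05:15–07:45, 08:00–11:00, 12:00–12:30.
06:45–08:30 \ B = 07:45–08:00.
09:00–10:45: entirely removed.
11:15–12:15 \ B = 11:15–12:00.

07:45–08:00, 11:15–12:00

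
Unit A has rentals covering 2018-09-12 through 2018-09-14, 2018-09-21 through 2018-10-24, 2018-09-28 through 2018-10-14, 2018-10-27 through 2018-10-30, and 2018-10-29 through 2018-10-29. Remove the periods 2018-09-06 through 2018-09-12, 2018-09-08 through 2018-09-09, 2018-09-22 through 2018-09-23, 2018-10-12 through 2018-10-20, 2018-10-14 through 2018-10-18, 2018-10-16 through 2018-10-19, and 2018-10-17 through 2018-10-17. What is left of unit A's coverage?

2018-09-13 through 2018-09-14, 2018-09-21 through 2018-09-21, 2018-09-24 through 2018-10-11, 2018-10-21 through 2018-10-24, 2018-10-27 through 2018-10-30

First set merges to 2018-09-12 through 2018-09-14, 2018-09-21 through 2018-10-24, 2018-10-27 through 2018-10-30.
Second set merges to 2018-09-06 through 2018-09-12, 2018-09-22 through 2018-09-23, 2018-10-12 through 2018-10-20.
2018-09-12 through 2018-09-14 with B removed leaves 2018-09-13 through 2018-09-14.
2018-09-21 through 2018-10-24 with B removed leaves 2018-09-21 through 2018-09-21, 2018-09-24 through 2018-10-11, 2018-10-21 through 2018-10-24.
2018-10-27 through 2018-10-30 is untouched.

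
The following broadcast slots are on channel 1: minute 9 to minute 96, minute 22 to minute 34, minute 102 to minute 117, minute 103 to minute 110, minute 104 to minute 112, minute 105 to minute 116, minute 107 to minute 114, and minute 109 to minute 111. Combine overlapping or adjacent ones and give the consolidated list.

minute 22 to minute 34 overlaps/touches minute 9 to minute 96 → extend to minute 9 to minute 96.
minute 102 to minute 117 is disjoint → start new block.
minute 103 to minute 110 overlaps/touches minute 102 to minute 117 → extend to minute 102 to minute 117.
minute 104 to minute 112 overlaps/touches minute 102 to minute 117 → extend to minute 102 to minute 117.
minute 105 to minute 116 overlaps/touches minute 102 to minute 117 → extend to minute 102 to minute 117.
minute 107 to minute 114 overlaps/touches minute 102 to minute 117 → extend to minute 102 to minute 117.
minute 109 to minute 111 overlaps/touches minute 102 to minute 117 → extend to minute 102 to minute 117.

minute 9 to minute 96, minute 102 to minute 117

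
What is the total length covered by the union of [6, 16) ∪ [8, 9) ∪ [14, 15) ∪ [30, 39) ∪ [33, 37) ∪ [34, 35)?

19

Merged: [6, 16), [30, 39).
Lengths: 10 + 9 = 19.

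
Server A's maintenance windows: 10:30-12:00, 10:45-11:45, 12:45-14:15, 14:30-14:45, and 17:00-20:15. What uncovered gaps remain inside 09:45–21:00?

The merged coverage is 10:30–12:00, 12:45–14:15, 14:30–14:45, 17:00–20:15.
Gaps within 09:45–21:00: 09:45–10:30, 12:00–12:45, 14:15–14:30, 14:45–17:00, 20:15–21:00.

09:45–10:30, 12:00–12:45, 14:15–14:30, 14:45–17:00, 20:15–21:00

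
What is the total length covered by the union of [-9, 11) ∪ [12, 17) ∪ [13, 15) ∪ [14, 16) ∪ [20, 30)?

Merged: [-9, 11), [12, 17), [20, 30).
Lengths: 20 + 5 + 10 = 35.

35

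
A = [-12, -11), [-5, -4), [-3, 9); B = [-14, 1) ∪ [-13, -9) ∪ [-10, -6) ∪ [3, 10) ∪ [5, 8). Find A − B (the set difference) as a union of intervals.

B, merged: [-14, 1), [3, 10).
[-12, -11): entirely removed.
[-5, -4): entirely removed.
[-3, 9) \ B = [1, 3).

[1, 3)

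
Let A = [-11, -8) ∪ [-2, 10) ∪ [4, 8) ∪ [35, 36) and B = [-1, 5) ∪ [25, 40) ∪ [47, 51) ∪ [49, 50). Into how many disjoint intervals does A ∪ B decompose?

First set merges to [-11, -8), [-2, 10), [35, 36).
Second set merges to [-1, 5), [25, 40), [47, 51).
A ∪ B = [-11, -8), [-2, 10), [25, 40), [47, 51).
That is 4 disjoint pieces.

4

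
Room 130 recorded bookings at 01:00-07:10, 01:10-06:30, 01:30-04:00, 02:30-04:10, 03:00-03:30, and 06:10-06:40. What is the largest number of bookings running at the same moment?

5

At 03:00, 5 of the intervals are simultaneously active.
No point has more.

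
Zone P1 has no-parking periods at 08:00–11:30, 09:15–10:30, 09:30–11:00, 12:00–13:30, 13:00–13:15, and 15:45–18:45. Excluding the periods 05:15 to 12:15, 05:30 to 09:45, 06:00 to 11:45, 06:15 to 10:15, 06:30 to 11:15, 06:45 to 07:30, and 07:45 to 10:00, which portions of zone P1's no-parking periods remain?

12:15–13:30, 15:45–18:45

Merge the first list: 08:00–11:30, 12:00–13:30, 15:45–18:45.
Merge the second list: 05:15–12:15.
08:00–11:30: fully covered by B → removed.
12:00–13:30 minus B → 12:15–13:30.
15:45–18:45: no B overlap → unchanged.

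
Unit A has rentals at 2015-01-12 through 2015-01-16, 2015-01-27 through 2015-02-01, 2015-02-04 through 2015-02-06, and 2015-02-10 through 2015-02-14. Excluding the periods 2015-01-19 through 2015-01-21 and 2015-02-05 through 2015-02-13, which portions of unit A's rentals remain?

2015-01-12 through 2015-01-16 is untouched.
2015-01-27 through 2015-02-01 is untouched.
2015-02-04 through 2015-02-06 with B removed leaves 2015-02-04 through 2015-02-04.
2015-02-10 through 2015-02-14 with B removed leaves 2015-02-14 through 2015-02-14.

2015-01-12 through 2015-01-16, 2015-01-27 through 2015-02-01, 2015-02-04 through 2015-02-04, 2015-02-14 through 2015-02-14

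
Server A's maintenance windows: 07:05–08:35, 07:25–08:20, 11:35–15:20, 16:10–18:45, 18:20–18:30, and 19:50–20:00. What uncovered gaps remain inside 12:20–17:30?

The merged coverage is 07:05-08:35, 11:35-15:20, 16:10-18:45, 19:50-20:00.
Gaps within 12:20-17:30: 15:20-16:10.

15:20-16:10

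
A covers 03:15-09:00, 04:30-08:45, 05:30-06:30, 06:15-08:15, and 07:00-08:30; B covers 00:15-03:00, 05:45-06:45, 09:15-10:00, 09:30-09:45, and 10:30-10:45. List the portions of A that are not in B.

A, merged: 03:15-09:00.
B, merged: 00:15-03:00, 05:45-06:45, 09:15-10:00, 10:30-10:45.
03:15-09:00 with B removed leaves 03:15-05:45, 06:45-09:00.

03:15-05:45, 06:45-09:00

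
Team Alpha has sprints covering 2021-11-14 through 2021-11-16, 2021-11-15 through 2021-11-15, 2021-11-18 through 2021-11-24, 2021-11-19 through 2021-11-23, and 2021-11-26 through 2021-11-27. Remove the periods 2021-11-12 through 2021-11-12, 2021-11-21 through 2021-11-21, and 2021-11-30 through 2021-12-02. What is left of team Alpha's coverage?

Merge the first list: 2021-11-14 through 2021-11-16, 2021-11-18 through 2021-11-24, 2021-11-26 through 2021-11-27.
2021-11-14 through 2021-11-16 is untouched.
2021-11-18 through 2021-11-24 with B removed leaves 2021-11-18 through 2021-11-20, 2021-11-22 through 2021-11-24.
2021-11-26 through 2021-11-27 is untouched.

2021-11-14 through 2021-11-16, 2021-11-18 through 2021-11-20, 2021-11-22 through 2021-11-24, 2021-11-26 through 2021-11-27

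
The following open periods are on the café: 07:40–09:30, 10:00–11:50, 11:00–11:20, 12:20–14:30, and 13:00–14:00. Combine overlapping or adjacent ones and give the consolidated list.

07:40-09:30, 10:00-11:50, 12:20-14:30

10:00-11:50 is disjoint → start new block.
11:00-11:20 overlaps/touches 10:00-11:50 → extend to 10:00-11:50.
12:20-14:30 is disjoint → start new block.
13:00-14:00 overlaps/touches 12:20-14:30 → extend to 12:20-14:30.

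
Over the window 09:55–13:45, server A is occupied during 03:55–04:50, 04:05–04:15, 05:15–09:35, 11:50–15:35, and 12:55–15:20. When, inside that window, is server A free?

09:55–11:50

Covered (merged): 03:55–04:50, 05:15–09:35, 11:50–15:35.
Complement within 09:55–13:45: 09:55–11:50.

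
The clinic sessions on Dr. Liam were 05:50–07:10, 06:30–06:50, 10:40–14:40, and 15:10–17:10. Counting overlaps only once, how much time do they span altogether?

7 h 20 min

Merged: 05:50-07:10, 10:40-14:40, 15:10-17:10.
Lengths: 1 h 20 min + 4 h + 2 h = 7 h 20 min.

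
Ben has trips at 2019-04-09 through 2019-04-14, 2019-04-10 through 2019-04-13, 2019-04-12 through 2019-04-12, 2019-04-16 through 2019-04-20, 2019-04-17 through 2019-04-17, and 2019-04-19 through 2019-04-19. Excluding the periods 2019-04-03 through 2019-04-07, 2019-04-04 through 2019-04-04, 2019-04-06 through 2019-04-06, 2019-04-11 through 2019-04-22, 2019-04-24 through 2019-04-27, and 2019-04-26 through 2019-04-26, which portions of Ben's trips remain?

2019-04-09 through 2019-04-10

First set merges to 2019-04-09 through 2019-04-14, 2019-04-16 through 2019-04-20.
Second set merges to 2019-04-03 through 2019-04-07, 2019-04-11 through 2019-04-22, 2019-04-24 through 2019-04-27.
2019-04-09 through 2019-04-14 with B removed leaves 2019-04-09 through 2019-04-10.
2019-04-16 through 2019-04-20 lies entirely inside B → drops out.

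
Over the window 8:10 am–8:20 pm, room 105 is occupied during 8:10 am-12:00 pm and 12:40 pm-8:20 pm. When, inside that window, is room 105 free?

After merging, the occupied span is 8:10 am-12:00 pm, 12:40 pm-8:20 pm.
Uncovered inside 8:10 am-8:20 pm: 12:00 pm-12:40 pm.

12:00 pm-12:40 pm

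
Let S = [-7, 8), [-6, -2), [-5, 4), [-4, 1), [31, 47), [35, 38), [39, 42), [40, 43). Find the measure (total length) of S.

31

Merged: [-7, 8), [31, 47).
Lengths: 15 + 16 = 31.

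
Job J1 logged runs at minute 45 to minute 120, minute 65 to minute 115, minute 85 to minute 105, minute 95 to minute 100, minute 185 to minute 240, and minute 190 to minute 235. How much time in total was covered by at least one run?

130 minutes

Merged: minute 45 to minute 120, minute 185 to minute 240.
Lengths: 75 minutes + 55 minutes = 130 minutes.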